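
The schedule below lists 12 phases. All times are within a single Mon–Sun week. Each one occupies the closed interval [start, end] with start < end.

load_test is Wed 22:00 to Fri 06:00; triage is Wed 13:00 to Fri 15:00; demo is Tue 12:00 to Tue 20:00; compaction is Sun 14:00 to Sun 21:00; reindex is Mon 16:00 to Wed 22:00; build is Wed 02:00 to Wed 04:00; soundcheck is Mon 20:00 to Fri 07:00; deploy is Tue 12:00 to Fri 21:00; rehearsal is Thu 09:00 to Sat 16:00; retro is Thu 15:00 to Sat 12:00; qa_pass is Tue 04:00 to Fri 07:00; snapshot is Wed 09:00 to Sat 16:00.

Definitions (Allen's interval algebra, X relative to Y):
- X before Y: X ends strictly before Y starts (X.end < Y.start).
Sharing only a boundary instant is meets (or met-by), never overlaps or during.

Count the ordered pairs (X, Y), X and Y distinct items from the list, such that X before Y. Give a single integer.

24

Checking all 132 ordered pairs for relation 'before'; matching pairs in alphabetical order:
(build, compaction): build before compaction ✓
(build, load_test): build before load_test ✓
(build, rehearsal): build before rehearsal ✓
(build, retro): build before retro ✓
(build, snapshot): build before snapshot ✓
(build, triage): build before triage ✓
(demo, build): demo before build ✓
(demo, compaction): demo before compaction ✓
(demo, load_test): demo before load_test ✓
(demo, rehearsal): demo before rehearsal ✓
(demo, retro): demo before retro ✓
(demo, snapshot): demo before snapshot ✓
(demo, triage): demo before triage ✓
(deploy, compaction): deploy before compaction ✓
(load_test, compaction): load_test before compaction ✓
(qa_pass, compaction): qa_pass before compaction ✓
(rehearsal, compaction): rehearsal before compaction ✓
(reindex, compaction): reindex before compaction ✓
(reindex, rehearsal): reindex before rehearsal ✓
(reindex, retro): reindex before retro ✓
(retro, compaction): retro before compaction ✓
(snapshot, compaction): snapshot before compaction ✓
(soundcheck, compaction): soundcheck before compaction ✓
(triage, compaction): triage before compaction ✓
Count: 24.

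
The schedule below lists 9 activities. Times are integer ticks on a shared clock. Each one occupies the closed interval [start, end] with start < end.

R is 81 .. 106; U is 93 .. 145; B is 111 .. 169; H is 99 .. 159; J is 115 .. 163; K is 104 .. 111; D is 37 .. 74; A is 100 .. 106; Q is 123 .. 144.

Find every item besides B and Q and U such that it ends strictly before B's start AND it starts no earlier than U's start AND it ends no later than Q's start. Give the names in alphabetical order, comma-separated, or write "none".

A

Conditions: its end is strictly before B's start (X.end < 111) AND its start is no earlier than U's start (X.start >= 93) AND its end is no later than Q's start (X.end <= 123).
A: end 106 < 111? ✓; start 100 >= 93? ✓; end 106 <= 123? ✓ → yes.
D: end 74 < 111? ✓; start 37 >= 93? ✗; end 74 <= 123? ✓ → no.
H: end 159 < 111? ✗; start 99 >= 93? ✓; end 159 <= 123? ✗ → no.
J: end 163 < 111? ✗; start 115 >= 93? ✓; end 163 <= 123? ✗ → no.
K: end 111 < 111? ✗; start 104 >= 93? ✓; end 111 <= 123? ✓ → no.
R: end 106 < 111? ✓; start 81 >= 93? ✗; end 106 <= 123? ✓ → no.
Result: A.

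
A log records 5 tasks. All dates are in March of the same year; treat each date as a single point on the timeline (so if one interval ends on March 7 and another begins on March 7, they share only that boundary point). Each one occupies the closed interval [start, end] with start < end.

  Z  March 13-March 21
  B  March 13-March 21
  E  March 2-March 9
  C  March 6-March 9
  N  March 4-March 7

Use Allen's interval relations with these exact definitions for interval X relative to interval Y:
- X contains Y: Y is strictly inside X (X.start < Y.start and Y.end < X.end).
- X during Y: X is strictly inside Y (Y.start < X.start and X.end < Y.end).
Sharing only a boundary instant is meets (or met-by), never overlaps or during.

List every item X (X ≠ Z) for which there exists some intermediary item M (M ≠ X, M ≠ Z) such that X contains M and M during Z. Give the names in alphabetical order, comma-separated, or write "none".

none

Target Z = [March 13, March 21].
Intermediaries M with M during Z: none.
Union: none.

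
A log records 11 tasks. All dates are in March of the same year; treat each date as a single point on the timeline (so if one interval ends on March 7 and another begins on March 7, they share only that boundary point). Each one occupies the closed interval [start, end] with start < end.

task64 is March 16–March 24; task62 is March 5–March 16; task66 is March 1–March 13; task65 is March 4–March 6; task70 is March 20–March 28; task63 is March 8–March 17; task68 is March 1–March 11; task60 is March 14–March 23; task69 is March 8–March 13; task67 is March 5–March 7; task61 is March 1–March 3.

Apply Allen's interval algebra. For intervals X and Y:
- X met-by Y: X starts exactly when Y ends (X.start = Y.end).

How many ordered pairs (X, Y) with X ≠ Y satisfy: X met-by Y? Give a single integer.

1

Checking all 110 ordered pairs for relation 'met-by'; matching pairs in alphabetical order:
(task64, task62): task64 met-by task62 ✓
Count: 1.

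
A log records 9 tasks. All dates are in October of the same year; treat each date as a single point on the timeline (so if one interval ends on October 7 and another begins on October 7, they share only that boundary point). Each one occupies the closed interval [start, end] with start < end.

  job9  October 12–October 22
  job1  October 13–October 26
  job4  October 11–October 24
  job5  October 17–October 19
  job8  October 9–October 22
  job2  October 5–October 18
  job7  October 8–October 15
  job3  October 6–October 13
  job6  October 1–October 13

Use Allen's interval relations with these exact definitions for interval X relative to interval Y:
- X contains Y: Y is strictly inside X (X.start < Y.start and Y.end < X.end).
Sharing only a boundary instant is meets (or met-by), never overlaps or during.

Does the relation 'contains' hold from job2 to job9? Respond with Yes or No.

job2 = [October 5, October 18], job9 = [October 12, October 22].
Actual relation of job2 to job9: overlaps.
Asked whether 'contains' holds → No.

No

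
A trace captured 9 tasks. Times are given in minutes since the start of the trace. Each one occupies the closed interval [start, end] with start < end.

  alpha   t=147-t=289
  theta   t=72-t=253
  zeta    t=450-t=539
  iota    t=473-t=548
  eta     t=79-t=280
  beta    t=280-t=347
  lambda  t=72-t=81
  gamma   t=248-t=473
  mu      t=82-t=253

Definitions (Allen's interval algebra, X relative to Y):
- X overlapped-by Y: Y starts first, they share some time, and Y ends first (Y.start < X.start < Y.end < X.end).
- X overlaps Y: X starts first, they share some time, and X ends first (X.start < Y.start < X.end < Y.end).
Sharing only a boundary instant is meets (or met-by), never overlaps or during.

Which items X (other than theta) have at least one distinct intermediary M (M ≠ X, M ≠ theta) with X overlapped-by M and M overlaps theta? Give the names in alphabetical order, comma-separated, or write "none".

none

Target theta = [t=72, t=253].
Intermediaries M with M overlaps theta: none.
Union: none.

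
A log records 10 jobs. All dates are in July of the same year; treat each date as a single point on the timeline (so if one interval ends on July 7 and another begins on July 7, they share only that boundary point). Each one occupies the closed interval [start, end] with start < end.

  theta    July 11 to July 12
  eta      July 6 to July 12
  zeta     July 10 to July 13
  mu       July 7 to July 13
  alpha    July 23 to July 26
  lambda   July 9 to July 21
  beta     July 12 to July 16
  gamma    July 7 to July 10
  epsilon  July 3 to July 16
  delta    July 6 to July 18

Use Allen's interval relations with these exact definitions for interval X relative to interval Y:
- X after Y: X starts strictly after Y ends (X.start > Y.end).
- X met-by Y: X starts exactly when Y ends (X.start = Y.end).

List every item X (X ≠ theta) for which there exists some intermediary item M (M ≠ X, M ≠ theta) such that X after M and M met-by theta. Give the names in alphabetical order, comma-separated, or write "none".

alpha

Target theta = [July 11, July 12].
Intermediaries M with M met-by theta: beta.
Via beta — items with X after beta: alpha.
Union: alpha.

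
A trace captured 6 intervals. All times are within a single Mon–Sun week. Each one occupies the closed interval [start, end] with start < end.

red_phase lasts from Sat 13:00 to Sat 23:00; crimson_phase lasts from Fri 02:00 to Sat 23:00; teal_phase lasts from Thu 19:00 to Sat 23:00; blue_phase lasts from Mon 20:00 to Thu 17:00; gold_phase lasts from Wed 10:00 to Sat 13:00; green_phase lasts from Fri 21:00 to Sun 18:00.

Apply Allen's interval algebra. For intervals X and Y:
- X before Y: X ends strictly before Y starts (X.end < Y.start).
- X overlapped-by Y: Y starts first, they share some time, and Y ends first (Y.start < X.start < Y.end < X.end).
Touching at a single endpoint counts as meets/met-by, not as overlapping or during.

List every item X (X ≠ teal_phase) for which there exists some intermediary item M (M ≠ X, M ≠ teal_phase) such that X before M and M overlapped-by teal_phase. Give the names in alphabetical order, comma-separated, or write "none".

Target teal_phase = [Thu 19:00, Sat 23:00].
Intermediaries M with M overlapped-by teal_phase: green_phase.
Via green_phase — items with X before green_phase: blue_phase.
Union: blue_phase.

blue_phase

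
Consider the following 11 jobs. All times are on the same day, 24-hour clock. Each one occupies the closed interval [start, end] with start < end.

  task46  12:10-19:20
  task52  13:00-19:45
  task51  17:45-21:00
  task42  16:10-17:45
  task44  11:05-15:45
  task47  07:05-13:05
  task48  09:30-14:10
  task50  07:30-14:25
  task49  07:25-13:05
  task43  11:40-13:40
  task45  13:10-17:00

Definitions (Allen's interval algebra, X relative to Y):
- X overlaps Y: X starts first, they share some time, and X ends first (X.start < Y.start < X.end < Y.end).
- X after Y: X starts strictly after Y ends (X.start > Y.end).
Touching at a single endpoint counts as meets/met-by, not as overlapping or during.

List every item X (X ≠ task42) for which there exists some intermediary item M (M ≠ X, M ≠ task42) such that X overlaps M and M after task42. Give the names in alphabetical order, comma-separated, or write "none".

none

Target task42 = [16:10, 17:45].
Intermediaries M with M after task42: none.
Union: none.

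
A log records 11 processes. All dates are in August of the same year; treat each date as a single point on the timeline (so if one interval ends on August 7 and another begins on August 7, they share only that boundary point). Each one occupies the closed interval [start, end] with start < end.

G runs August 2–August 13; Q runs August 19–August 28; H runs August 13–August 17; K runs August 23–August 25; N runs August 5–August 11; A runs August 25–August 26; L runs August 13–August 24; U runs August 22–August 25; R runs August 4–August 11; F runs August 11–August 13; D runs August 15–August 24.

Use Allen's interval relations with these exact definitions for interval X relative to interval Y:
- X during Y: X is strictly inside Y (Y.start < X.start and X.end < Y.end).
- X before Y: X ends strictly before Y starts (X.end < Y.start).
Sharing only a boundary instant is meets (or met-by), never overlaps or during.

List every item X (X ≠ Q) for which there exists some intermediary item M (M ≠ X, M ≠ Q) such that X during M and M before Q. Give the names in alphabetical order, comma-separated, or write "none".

Target Q = [August 19, August 28].
Intermediaries M with M before Q: F, G, H, N, R.
Via F — items with X during F: none.
Via G — items with X during G: N, R.
Via H — items with X during H: none.
Via N — items with X during N: none.
Via R — items with X during R: none.
Union: N, R.

N, R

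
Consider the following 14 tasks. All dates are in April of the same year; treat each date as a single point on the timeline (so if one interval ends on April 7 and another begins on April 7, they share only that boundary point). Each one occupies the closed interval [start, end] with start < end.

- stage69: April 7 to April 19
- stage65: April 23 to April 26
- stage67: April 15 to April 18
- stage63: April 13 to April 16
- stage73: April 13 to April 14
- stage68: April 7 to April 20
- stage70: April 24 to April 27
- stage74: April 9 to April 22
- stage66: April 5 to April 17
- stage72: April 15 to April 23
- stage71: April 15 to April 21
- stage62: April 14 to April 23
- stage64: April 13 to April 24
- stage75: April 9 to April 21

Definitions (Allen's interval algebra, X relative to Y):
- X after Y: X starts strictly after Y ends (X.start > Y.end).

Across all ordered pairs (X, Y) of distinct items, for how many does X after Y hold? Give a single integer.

Checking all 182 ordered pairs for relation 'after'; matching pairs in alphabetical order:
(stage65, stage63): stage65 after stage63 ✓
(stage65, stage66): stage65 after stage66 ✓
(stage65, stage67): stage65 after stage67 ✓
(stage65, stage68): stage65 after stage68 ✓
(stage65, stage69): stage65 after stage69 ✓
(stage65, stage71): stage65 after stage71 ✓
(stage65, stage73): stage65 after stage73 ✓
(stage65, stage74): stage65 after stage74 ✓
(stage65, stage75): stage65 after stage75 ✓
(stage67, stage73): stage67 after stage73 ✓
(stage70, stage62): stage70 after stage62 ✓
(stage70, stage63): stage70 after stage63 ✓
(stage70, stage66): stage70 after stage66 ✓
(stage70, stage67): stage70 after stage67 ✓
(stage70, stage68): stage70 after stage68 ✓
(stage70, stage69): stage70 after stage69 ✓
(stage70, stage71): stage70 after stage71 ✓
(stage70, stage72): stage70 after stage72 ✓
(stage70, stage73): stage70 after stage73 ✓
(stage70, stage74): stage70 after stage74 ✓
(stage70, stage75): stage70 after stage75 ✓
(stage71, stage73): stage71 after stage73 ✓
(stage72, stage73): stage72 after stage73 ✓
Count: 23.

23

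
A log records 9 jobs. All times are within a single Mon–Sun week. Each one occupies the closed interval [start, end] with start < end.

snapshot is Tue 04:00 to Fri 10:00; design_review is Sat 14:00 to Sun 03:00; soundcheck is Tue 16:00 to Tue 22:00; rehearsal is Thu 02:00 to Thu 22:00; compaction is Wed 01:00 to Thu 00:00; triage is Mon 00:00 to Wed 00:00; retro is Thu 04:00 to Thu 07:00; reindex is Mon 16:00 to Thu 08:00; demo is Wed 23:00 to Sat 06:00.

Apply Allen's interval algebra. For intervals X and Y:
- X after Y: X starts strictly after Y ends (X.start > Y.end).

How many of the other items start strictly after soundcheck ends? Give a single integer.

5

Target soundcheck = [Tue 16:00, Tue 22:00].
compaction [Wed 01:00, Thu 00:00] → after → counts.
demo [Wed 23:00, Sat 06:00] → after → counts.
design_review [Sat 14:00, Sun 03:00] → after → counts.
rehearsal [Thu 02:00, Thu 22:00] → after → counts.
reindex [Mon 16:00, Thu 08:00] → contains → no.
retro [Thu 04:00, Thu 07:00] → after → counts.
snapshot [Tue 04:00, Fri 10:00] → contains → no.
triage [Mon 00:00, Wed 00:00] → contains → no.
Total: 5.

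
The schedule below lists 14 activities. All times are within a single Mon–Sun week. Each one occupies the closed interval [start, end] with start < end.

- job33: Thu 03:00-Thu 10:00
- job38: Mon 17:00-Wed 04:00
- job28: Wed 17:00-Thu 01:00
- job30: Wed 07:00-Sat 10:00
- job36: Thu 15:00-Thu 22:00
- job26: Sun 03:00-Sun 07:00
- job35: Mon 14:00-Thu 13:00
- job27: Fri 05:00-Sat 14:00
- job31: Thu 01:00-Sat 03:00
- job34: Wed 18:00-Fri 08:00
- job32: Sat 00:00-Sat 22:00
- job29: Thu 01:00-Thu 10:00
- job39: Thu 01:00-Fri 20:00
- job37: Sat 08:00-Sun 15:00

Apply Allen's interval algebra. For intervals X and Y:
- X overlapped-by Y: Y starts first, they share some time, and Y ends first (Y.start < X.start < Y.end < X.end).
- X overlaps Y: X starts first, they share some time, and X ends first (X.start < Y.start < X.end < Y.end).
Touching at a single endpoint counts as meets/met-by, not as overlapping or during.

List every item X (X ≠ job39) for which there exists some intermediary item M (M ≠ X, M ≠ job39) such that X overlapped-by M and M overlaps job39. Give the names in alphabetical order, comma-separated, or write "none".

Target job39 = [Thu 01:00, Fri 20:00].
Intermediaries M with M overlaps job39: job34, job35.
Via job34 — items with X overlapped-by job34: job27, job31.
Via job35 — items with X overlapped-by job35: job30, job31, job34.
Union: job27, job30, job31, job34.

job27, job30, job31, job34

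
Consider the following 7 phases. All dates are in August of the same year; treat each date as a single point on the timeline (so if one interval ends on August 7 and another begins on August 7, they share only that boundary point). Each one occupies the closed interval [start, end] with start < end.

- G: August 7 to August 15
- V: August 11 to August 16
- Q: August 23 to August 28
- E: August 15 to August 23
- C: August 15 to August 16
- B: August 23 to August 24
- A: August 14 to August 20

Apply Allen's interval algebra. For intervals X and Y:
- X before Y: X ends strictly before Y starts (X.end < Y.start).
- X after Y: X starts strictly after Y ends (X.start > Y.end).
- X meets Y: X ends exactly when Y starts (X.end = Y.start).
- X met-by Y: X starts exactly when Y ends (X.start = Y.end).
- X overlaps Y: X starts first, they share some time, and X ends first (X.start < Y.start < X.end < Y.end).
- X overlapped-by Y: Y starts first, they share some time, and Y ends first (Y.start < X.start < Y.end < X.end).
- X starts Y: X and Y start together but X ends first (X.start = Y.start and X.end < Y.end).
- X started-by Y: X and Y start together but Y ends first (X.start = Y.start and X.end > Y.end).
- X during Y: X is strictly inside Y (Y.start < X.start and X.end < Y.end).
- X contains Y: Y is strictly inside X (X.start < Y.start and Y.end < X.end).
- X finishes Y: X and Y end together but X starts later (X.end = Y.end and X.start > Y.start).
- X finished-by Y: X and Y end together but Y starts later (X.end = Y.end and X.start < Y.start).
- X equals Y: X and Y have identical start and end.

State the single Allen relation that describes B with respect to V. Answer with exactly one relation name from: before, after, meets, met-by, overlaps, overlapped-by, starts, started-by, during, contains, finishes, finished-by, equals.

after

B = [August 23, August 24]; V = [August 11, August 16].
Compare endpoints: B.start > V.start, B.start > V.end, B.end > V.start, B.end > V.end.
That pattern is 'after'.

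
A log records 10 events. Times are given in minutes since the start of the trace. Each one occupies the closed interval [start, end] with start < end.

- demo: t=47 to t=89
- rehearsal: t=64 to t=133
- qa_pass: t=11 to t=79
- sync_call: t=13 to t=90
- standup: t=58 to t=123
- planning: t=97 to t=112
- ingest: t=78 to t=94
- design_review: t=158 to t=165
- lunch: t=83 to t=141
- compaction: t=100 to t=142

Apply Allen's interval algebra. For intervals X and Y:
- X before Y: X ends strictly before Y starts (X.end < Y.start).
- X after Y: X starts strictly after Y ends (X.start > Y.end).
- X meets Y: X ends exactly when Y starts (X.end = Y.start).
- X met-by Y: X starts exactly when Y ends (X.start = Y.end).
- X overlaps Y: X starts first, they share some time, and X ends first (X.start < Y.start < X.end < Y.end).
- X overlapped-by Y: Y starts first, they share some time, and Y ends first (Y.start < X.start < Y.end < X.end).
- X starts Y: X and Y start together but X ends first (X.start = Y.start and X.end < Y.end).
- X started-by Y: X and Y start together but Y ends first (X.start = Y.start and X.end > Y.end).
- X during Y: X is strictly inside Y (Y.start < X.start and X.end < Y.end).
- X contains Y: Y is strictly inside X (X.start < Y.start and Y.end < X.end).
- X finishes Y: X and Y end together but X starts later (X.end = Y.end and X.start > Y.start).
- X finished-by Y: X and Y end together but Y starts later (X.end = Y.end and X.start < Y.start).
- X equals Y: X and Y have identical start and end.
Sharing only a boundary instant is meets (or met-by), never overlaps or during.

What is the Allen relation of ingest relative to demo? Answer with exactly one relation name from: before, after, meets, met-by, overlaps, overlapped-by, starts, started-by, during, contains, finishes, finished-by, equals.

ingest = [t=78, t=94]; demo = [t=47, t=89].
Compare endpoints: ingest.start > demo.start, ingest.start < demo.end, ingest.end > demo.start, ingest.end > demo.end.
That pattern is 'overlapped-by'.

overlapped-by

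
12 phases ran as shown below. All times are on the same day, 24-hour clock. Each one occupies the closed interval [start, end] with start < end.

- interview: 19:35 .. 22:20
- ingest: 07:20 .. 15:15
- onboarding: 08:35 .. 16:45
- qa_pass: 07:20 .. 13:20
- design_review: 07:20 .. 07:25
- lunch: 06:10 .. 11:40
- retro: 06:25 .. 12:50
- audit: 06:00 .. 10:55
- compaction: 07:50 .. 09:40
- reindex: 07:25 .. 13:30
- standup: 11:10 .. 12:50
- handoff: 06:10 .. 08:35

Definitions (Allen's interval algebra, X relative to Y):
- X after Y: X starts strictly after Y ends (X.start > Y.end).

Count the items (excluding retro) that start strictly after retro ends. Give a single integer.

Target retro = [06:25, 12:50].
audit [06:00, 10:55] → overlaps → no.
compaction [07:50, 09:40] → during → no.
design_review [07:20, 07:25] → during → no.
handoff [06:10, 08:35] → overlaps → no.
ingest [07:20, 15:15] → overlapped-by → no.
interview [19:35, 22:20] → after → counts.
lunch [06:10, 11:40] → overlaps → no.
onboarding [08:35, 16:45] → overlapped-by → no.
qa_pass [07:20, 13:20] → overlapped-by → no.
reindex [07:25, 13:30] → overlapped-by → no.
standup [11:10, 12:50] → finishes → no.
Total: 1.

1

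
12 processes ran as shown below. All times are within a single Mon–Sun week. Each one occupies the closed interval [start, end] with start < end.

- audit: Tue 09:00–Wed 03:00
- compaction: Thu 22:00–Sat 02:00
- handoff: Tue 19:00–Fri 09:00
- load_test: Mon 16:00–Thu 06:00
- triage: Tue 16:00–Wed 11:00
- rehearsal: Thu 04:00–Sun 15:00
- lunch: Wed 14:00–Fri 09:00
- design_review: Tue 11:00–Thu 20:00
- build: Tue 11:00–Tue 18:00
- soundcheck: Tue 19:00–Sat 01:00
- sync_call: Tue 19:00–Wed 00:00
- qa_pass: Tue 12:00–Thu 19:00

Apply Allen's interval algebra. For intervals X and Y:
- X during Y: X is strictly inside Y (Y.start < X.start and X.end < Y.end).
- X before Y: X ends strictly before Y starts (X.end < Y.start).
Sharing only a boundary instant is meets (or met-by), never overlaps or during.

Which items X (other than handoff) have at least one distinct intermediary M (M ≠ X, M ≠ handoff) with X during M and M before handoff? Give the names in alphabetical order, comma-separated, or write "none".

Target handoff = [Tue 19:00, Fri 09:00].
Intermediaries M with M before handoff: build.
Via build — items with X during build: none.
Union: none.

none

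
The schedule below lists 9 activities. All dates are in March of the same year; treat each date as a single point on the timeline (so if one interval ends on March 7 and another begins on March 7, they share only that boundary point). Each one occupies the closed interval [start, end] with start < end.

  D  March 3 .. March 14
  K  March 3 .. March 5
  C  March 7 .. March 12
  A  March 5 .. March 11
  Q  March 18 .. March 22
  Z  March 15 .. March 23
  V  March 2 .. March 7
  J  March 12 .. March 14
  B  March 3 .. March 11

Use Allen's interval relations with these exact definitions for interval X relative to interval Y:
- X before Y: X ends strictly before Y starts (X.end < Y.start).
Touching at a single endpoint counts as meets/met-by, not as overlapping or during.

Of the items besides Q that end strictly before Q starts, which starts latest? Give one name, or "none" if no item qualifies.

Target Q = [March 18, March 22].
A [March 5, March 11] → before → candidate.
B [March 3, March 11] → before → candidate.
C [March 7, March 12] → before → candidate.
D [March 3, March 14] → before → candidate.
J [March 12, March 14] → before → candidate.
K [March 3, March 5] → before → candidate.
V [March 2, March 7] → before → candidate.
Z [March 15, March 23] → contains → excluded.
Among candidates, latest start is March 12 → J.

J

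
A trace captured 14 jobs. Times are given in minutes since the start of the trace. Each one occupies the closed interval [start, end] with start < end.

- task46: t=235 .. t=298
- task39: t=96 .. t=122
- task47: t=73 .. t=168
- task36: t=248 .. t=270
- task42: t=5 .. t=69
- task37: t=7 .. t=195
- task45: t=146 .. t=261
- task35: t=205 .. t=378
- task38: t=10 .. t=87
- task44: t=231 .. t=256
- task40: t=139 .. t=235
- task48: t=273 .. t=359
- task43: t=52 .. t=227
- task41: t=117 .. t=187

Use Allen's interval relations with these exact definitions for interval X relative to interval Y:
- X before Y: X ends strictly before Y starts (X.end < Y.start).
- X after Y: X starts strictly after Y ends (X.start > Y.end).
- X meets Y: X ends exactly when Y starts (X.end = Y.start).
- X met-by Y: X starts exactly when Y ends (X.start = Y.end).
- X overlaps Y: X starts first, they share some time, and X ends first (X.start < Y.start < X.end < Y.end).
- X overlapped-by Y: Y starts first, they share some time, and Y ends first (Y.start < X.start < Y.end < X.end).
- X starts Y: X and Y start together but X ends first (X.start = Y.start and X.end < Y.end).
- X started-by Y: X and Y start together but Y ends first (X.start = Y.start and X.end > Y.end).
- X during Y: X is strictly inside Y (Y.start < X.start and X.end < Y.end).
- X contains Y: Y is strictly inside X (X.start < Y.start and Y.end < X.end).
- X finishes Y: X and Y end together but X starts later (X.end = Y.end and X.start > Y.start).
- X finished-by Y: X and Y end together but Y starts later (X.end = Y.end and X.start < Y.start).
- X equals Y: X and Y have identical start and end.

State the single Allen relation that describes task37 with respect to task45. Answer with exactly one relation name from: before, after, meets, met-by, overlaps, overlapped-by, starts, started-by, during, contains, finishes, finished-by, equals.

task37 = [t=7, t=195]; task45 = [t=146, t=261].
Compare endpoints: task37.start < task45.start, task37.start < task45.end, task37.end > task45.start, task37.end < task45.end.
That pattern is 'overlaps'.

overlaps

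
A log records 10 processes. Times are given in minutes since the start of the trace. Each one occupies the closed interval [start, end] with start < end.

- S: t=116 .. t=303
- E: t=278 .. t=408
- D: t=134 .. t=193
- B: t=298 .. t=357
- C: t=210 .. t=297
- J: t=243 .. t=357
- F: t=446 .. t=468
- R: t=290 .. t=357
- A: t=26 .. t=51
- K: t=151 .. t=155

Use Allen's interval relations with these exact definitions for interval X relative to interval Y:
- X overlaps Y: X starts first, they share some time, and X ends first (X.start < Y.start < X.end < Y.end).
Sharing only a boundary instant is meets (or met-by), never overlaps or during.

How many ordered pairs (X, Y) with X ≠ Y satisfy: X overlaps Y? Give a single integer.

8

Checking all 90 ordered pairs for relation 'overlaps'; matching pairs in alphabetical order:
(C, E): C overlaps E ✓
(C, J): C overlaps J ✓
(C, R): C overlaps R ✓
(J, E): J overlaps E ✓
(S, B): S overlaps B ✓
(S, E): S overlaps E ✓
(S, J): S overlaps J ✓
(S, R): S overlaps R ✓
Count: 8.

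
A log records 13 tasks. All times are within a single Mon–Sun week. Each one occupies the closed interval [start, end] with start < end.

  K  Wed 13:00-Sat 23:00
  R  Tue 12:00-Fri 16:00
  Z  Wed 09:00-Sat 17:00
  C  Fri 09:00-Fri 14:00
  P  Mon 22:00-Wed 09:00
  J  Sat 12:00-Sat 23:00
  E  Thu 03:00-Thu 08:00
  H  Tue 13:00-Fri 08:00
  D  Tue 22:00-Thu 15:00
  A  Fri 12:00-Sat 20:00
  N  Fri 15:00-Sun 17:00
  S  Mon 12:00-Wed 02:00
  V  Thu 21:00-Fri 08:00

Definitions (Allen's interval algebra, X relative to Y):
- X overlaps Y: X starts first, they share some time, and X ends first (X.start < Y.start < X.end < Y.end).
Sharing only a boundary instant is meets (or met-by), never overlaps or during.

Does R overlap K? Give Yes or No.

R = [Tue 12:00, Fri 16:00], K = [Wed 13:00, Sat 23:00].
Actual relation of R to K: overlaps.
Asked whether 'overlaps' holds → Yes.

Yes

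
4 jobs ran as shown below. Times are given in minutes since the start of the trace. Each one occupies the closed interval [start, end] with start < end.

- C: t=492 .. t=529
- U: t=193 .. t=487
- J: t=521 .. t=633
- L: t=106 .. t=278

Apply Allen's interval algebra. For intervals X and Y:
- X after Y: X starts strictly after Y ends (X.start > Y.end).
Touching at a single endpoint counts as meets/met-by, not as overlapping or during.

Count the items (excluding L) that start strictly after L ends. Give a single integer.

Target L = [t=106, t=278].
C [t=492, t=529] → after → counts.
J [t=521, t=633] → after → counts.
U [t=193, t=487] → overlapped-by → no.
Total: 2.

2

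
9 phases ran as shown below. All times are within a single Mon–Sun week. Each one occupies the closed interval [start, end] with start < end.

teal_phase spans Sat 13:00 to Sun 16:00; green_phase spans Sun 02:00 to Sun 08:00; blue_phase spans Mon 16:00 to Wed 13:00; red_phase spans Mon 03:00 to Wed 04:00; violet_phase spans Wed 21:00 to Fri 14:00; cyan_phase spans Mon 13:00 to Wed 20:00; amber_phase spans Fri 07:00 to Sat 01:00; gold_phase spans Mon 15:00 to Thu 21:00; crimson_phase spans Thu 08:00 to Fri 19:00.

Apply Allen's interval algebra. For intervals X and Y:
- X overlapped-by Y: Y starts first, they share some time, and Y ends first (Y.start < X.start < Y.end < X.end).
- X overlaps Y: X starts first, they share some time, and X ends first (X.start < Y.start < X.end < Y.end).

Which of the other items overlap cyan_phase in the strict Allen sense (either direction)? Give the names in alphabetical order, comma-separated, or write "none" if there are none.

gold_phase, red_phase

Target cyan_phase = [Mon 13:00, Wed 20:00].
amber_phase [Fri 07:00, Sat 01:00] → after → no.
blue_phase [Mon 16:00, Wed 13:00] → during → no.
crimson_phase [Thu 08:00, Fri 19:00] → after → no.
gold_phase [Mon 15:00, Thu 21:00] → overlapped-by → yes.
green_phase [Sun 02:00, Sun 08:00] → after → no.
red_phase [Mon 03:00, Wed 04:00] → overlaps → yes.
teal_phase [Sat 13:00, Sun 16:00] → after → no.
violet_phase [Wed 21:00, Fri 14:00] → after → no.
Result: gold_phase, red_phase.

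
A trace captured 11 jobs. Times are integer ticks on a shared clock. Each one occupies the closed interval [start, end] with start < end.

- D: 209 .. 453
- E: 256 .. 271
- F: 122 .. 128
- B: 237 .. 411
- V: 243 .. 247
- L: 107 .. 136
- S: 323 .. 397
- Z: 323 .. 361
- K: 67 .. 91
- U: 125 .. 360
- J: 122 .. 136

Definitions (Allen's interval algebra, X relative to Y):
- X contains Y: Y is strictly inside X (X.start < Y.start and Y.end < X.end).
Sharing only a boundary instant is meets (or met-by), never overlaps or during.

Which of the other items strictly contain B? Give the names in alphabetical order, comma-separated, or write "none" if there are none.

Target B = [237, 411].
D [209, 453] → contains → yes.
E [256, 271] → during → no.
F [122, 128] → before → no.
J [122, 136] → before → no.
K [67, 91] → before → no.
L [107, 136] → before → no.
S [323, 397] → during → no.
U [125, 360] → overlaps → no.
V [243, 247] → during → no.
Z [323, 361] → during → no.
Result: D.

D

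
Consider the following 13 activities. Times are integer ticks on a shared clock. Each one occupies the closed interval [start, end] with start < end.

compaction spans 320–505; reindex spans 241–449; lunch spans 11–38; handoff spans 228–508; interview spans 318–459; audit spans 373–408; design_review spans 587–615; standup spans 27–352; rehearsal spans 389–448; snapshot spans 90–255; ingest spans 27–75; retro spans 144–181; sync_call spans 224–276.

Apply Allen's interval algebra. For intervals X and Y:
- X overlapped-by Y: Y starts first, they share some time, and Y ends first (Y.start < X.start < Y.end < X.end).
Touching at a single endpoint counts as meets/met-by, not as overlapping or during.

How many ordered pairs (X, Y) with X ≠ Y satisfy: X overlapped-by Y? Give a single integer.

15

Checking all 156 ordered pairs for relation 'overlapped-by'; matching pairs in alphabetical order:
(compaction, interview): compaction overlapped-by interview ✓
(compaction, reindex): compaction overlapped-by reindex ✓
(compaction, standup): compaction overlapped-by standup ✓
(handoff, snapshot): handoff overlapped-by snapshot ✓
(handoff, standup): handoff overlapped-by standup ✓
(handoff, sync_call): handoff overlapped-by sync_call ✓
(ingest, lunch): ingest overlapped-by lunch ✓
(interview, reindex): interview overlapped-by reindex ✓
(interview, standup): interview overlapped-by standup ✓
(rehearsal, audit): rehearsal overlapped-by audit ✓
(reindex, snapshot): reindex overlapped-by snapshot ✓
(reindex, standup): reindex overlapped-by standup ✓
(reindex, sync_call): reindex overlapped-by sync_call ✓
(standup, lunch): standup overlapped-by lunch ✓
(sync_call, snapshot): sync_call overlapped-by snapshot ✓
Count: 15.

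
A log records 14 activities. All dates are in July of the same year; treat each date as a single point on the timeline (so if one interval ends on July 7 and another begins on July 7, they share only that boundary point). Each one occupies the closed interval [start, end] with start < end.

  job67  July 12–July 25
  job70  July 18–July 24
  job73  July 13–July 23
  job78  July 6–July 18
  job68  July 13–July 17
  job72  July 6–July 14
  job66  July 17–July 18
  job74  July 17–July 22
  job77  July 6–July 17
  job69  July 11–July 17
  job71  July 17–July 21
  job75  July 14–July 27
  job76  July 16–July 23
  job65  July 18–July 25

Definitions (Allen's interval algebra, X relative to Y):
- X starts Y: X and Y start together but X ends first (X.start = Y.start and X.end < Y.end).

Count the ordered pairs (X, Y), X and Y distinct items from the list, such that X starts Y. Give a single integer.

8

Checking all 182 ordered pairs for relation 'starts'; matching pairs in alphabetical order:
(job66, job71): job66 starts job71 ✓
(job66, job74): job66 starts job74 ✓
(job68, job73): job68 starts job73 ✓
(job70, job65): job70 starts job65 ✓
(job71, job74): job71 starts job74 ✓
(job72, job77): job72 starts job77 ✓
(job72, job78): job72 starts job78 ✓
(job77, job78): job77 starts job78 ✓
Count: 8.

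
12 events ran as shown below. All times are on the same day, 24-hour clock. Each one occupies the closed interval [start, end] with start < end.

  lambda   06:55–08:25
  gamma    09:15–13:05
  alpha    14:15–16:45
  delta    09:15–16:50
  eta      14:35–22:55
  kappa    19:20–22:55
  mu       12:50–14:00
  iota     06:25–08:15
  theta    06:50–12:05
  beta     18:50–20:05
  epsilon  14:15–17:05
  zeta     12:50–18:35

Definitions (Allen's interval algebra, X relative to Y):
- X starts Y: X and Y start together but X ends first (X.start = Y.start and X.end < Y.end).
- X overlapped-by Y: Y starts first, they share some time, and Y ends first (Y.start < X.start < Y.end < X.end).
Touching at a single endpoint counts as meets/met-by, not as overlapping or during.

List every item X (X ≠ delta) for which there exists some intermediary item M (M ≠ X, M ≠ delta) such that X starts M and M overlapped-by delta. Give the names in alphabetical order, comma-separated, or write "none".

alpha, mu

Target delta = [09:15, 16:50].
Intermediaries M with M overlapped-by delta: epsilon, eta, zeta.
Via epsilon — items with X starts epsilon: alpha.
Via eta — items with X starts eta: none.
Via zeta — items with X starts zeta: mu.
Union: alpha, mu.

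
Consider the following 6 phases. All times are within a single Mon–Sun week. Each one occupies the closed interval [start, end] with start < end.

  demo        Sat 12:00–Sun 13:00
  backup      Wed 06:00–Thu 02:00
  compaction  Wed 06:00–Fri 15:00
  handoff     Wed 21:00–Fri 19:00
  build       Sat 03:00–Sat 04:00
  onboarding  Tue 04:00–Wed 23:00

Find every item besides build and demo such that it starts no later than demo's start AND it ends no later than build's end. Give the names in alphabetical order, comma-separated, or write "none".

Conditions: its start is no later than demo's start (X.start <= Sat 12:00) AND its end is no later than build's end (X.end <= Sat 04:00).
backup: start Wed 06:00 <= Sat 12:00? ✓; end Thu 02:00 <= Sat 04:00? ✓ → yes.
compaction: start Wed 06:00 <= Sat 12:00? ✓; end Fri 15:00 <= Sat 04:00? ✓ → yes.
handoff: start Wed 21:00 <= Sat 12:00? ✓; end Fri 19:00 <= Sat 04:00? ✓ → yes.
onboarding: start Tue 04:00 <= Sat 12:00? ✓; end Wed 23:00 <= Sat 04:00? ✓ → yes.
Result: backup, compaction, handoff, onboarding.

backup, compaction, handoff, onboarding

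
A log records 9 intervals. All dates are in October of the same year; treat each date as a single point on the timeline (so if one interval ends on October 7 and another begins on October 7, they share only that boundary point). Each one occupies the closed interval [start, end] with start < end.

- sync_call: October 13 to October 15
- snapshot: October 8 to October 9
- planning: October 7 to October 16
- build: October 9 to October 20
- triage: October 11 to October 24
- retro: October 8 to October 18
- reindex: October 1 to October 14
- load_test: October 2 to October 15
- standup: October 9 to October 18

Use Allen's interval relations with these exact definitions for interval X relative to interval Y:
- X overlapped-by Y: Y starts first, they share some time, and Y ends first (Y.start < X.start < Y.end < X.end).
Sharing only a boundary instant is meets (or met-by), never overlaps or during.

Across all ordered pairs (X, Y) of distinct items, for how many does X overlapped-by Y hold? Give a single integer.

Checking all 72 ordered pairs for relation 'overlapped-by'; matching pairs in alphabetical order:
(build, load_test): build overlapped-by load_test ✓
(build, planning): build overlapped-by planning ✓
(build, reindex): build overlapped-by reindex ✓
(build, retro): build overlapped-by retro ✓
(load_test, reindex): load_test overlapped-by reindex ✓
(planning, load_test): planning overlapped-by load_test ✓
(planning, reindex): planning overlapped-by reindex ✓
(retro, load_test): retro overlapped-by load_test ✓
(retro, planning): retro overlapped-by planning ✓
(retro, reindex): retro overlapped-by reindex ✓
(standup, load_test): standup overlapped-by load_test ✓
(standup, planning): standup overlapped-by planning ✓
(standup, reindex): standup overlapped-by reindex ✓
(sync_call, reindex): sync_call overlapped-by reindex ✓
(triage, build): triage overlapped-by build ✓
(triage, load_test): triage overlapped-by load_test ✓
(triage, planning): triage overlapped-by planning ✓
(triage, reindex): triage overlapped-by reindex ✓
(triage, retro): triage overlapped-by retro ✓
(triage, standup): triage overlapped-by standup ✓
Count: 20.

20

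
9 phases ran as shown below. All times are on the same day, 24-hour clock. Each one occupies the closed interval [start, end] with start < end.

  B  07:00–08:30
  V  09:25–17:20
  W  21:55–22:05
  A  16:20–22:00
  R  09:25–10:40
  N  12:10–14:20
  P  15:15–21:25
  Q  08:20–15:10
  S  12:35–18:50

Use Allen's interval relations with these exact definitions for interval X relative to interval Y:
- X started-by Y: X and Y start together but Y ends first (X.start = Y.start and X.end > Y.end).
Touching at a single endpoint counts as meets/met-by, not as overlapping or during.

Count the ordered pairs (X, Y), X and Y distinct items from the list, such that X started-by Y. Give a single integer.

Checking all 72 ordered pairs for relation 'started-by'; matching pairs in alphabetical order:
(V, R): V started-by R ✓
Count: 1.

1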